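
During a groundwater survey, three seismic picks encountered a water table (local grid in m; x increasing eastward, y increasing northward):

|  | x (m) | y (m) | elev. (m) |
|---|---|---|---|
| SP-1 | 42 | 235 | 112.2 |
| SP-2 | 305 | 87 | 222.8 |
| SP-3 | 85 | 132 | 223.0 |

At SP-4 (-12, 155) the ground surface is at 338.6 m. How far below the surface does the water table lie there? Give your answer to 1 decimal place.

119.2 m

Let the plane be z = a·x + b·y + c.
SP-2−SP-1: 263a − 148b = 110.6;  SP-3−SP-1: 43a − 103b = 110.8.
Solving gives a = −0.24157, b = −1.17658.
Then c = 112.2 − a·42 − b·235 = 398.84.
At (-12, 155): z_contact = 2.90 − 182.37 + 398.84 = 219.37 m.
Depth below ground = 338.6 − 219.37 = 119.2 m.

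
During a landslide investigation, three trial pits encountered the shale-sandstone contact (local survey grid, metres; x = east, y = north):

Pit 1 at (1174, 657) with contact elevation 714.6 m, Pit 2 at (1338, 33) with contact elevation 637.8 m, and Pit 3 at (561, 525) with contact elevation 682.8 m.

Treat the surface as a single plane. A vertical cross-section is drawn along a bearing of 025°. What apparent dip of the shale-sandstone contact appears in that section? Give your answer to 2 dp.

7.26°

Two edge vectors: Pit 1→Pit 2 = (164, -624, -76.8), Pit 1→Pit 3 = (-613, -132, -31.8).
Normal n = (Pit 1→Pit 2) × (Pit 1→Pit 3) = (9705.6, 52293.6, -404160).
So ∂z/∂x = −n_x/n_z = 0.02401 and ∂z/∂y = −n_y/n_z = 0.12939.
Unit vector along 025° is (sin 25°, cos 25°) = (0.4226, 0.9063).
Slope in that direction = a·(0.4226) + b·(0.9063) = 0.12741.
Apparent dip = arctan|0.12741| = 7.26° (true dip is 7.5°, so apparent ≤ true as expected).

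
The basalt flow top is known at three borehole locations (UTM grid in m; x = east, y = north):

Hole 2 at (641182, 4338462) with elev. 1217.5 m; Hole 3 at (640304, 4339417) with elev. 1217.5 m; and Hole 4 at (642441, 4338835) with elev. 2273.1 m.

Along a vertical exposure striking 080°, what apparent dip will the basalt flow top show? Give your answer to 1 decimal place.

Let the plane be z = a·x + b·y + c.
Hole 3−Hole 2: −878a + 955b = 0;  Hole 4−Hole 2: 1259a + 373b = 1055.6.
Solving gives a = 0.65896, b = 0.60583.
Unit vector along 080° is (sin 80°, cos 80°) = (0.9848, 0.1736).
Slope in that direction = a·(0.9848) + b·(0.1736) = 0.75415.
Apparent dip = arctan|0.75415| = 37.0° (true dip is 41.8°, so apparent ≤ true as expected).

37.0°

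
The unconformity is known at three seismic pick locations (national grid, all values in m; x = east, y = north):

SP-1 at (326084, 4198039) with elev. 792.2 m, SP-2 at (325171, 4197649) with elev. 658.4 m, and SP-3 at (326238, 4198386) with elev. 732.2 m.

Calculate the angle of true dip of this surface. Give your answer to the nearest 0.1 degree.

Let the plane be z = a·x + b·y + c.
SP-2−SP-1: −913a − 390b = −133.8;  SP-3−SP-1: 154a + 347b = −60.
Solving gives a = 0.27197, b = −0.29361.
Gradient magnitude |∇z| = √(a² + b²) = √(0.07397 + 0.08621) = 0.40022.
True dip = arctan(0.40022) = 21.8°, dipping toward NW (azimuth ≈ 317°).

21.8°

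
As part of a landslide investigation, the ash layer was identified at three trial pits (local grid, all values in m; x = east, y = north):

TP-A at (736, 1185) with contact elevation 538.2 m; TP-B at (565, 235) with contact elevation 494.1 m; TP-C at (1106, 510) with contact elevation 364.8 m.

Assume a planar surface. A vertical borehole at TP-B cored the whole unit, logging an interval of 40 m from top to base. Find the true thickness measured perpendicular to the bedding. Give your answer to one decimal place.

Two edge vectors: TP-A→TP-B = (-171, -950, -44.1), TP-A→TP-C = (370, -675, -173.4).
Normal n = (TP-A→TP-B) × (TP-A→TP-C) = (134962.5, -45968.4, 466925).
So ∂z/∂x = −n_x/n_z = −0.28905 and ∂z/∂y = −n_y/n_z = 0.09845.
|∇z| = √(a²+b²) = 0.30535, so dip δ = arctan(0.30535) = 16.98°.
True thickness = vertical thickness × cos δ = 40 × cos 16.98° = 38.3 m.

38.3 m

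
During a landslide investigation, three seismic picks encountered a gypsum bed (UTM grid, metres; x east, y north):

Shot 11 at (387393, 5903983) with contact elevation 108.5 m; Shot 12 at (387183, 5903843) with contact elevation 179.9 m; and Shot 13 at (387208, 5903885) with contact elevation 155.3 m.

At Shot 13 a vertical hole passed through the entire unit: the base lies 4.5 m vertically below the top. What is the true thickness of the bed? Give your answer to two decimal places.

Two edge vectors: Shot 11→Shot 12 = (-210, -140, 71.4), Shot 11→Shot 13 = (-185, -98, 46.8).
Normal n = (Shot 11→Shot 12) × (Shot 11→Shot 13) = (445.2, -3381, -5320).
So ∂z/∂x = −n_x/n_z = 0.08368 and ∂z/∂y = −n_y/n_z = −0.63553.
|∇z| = √(a²+b²) = 0.64101, so dip δ = arctan(0.64101) = 32.66°.
True thickness = vertical thickness × cos δ = 4.5 × cos 32.66° = 3.79 m.

3.79 m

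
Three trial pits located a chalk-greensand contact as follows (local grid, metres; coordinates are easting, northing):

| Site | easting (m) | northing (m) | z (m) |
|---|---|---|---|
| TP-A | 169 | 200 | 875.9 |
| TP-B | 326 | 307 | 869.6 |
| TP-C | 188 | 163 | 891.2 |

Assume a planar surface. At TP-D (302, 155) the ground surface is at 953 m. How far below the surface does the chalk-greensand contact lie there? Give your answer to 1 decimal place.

38.8 m

Let the plane be z = a·easting + b·northing + c.
TP-B−TP-A: 157a + 107b = −6.3;  TP-C−TP-A: 19a − 37b = 15.3.
Solving gives a = 0.17904, b = −0.32158.
Then c = 875.9 − a·169 − b·200 = 909.96.
At (302, 155): z_contact = 54.07 − 49.84 + 909.96 = 914.18 m.
Depth below ground = 953 − 914.18 = 38.8 m.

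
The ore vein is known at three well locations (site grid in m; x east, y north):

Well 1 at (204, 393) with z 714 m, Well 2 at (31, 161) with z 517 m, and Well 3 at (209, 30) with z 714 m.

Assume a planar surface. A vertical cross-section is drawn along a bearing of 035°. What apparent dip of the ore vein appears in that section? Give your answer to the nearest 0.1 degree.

Two edge vectors: Well 1→Well 2 = (-173, -232, -197), Well 1→Well 3 = (5, -363, 0).
Normal n = (Well 1→Well 2) × (Well 1→Well 3) = (-71511, -985, 63959).
So ∂z/∂x = −n_x/n_z = 1.11808 and ∂z/∂y = −n_y/n_z = 0.01540.
Unit vector along 035° is (sin 35°, cos 35°) = (0.5736, 0.8192).
Slope in that direction = a·(0.5736) + b·(0.8192) = 0.65392.
Apparent dip = arctan|0.65392| = 33.2° (true dip is 48.2°, so apparent ≤ true as expected).

33.2°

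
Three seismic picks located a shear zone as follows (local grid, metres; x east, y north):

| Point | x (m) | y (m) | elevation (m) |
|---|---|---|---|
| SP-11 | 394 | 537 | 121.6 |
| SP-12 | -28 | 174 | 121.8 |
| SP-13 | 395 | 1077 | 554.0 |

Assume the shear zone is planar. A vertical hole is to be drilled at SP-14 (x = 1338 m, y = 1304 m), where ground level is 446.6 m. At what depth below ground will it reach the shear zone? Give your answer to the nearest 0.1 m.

361.6 m

Let the plane be z = a·x + b·y + c.
SP-12−SP-11: −422a − 363b = 0.2;  SP-13−SP-11: 1a + 540b = 432.4.
Solving gives a = −0.690362, b = 0.802019.
Then c = 121.6 − a·394 − b·537 = −37.08.
At (1338, 1304): z_contact = −923.70 + 1045.83 − 37.08 = 85.05 m.
Depth below ground = 446.6 − 85.05 = 361.6 m.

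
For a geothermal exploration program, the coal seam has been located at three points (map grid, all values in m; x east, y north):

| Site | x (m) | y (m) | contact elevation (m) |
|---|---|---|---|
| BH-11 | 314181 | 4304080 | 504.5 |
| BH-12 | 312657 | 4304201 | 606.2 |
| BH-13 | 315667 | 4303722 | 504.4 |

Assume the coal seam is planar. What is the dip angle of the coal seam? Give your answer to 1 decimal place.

23.0°

Let the plane be z = a·x + b·y + c.
BH-12−BH-11: −1524a + 121b = 101.7;  BH-13−BH-11: 1486a − 358b = −0.1.
Solving gives a = −0.09950, b = −0.41274.
Gradient magnitude |∇z| = √(a² + b²) = √(0.00990 + 0.17035) = 0.42456.
True dip = arctan(0.42456) = 23.0°, dipping toward NNE (azimuth ≈ 014°).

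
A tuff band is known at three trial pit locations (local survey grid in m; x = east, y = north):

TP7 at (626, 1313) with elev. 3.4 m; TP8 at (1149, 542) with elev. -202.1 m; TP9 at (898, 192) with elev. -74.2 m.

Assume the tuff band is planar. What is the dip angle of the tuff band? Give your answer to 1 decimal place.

Two edge vectors: TP7→TP8 = (523, -771, -205.5), TP7→TP9 = (272, -1121, -77.6).
Normal n = (TP7→TP8) × (TP7→TP9) = (-170535.9, -15311.2, -376571).
So ∂z/∂x = −n_x/n_z = −0.45287 and ∂z/∂y = −n_y/n_z = −0.04066.
Gradient magnitude |∇z| = √(a² + b²) = √(0.20509 + 0.00165) = 0.45469.
True dip = arctan(0.45469) = 24.5°, dipping toward E (azimuth ≈ 085°).

24.5°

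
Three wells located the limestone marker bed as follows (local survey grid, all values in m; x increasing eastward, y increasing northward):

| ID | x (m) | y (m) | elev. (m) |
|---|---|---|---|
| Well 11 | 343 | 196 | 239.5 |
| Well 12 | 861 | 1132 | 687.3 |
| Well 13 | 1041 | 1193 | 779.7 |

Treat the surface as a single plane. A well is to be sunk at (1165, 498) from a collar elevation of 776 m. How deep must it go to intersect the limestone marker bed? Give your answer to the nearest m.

109 m

Let the plane be z = a·x + b·y + c.
Well 12−Well 11: 518a + 936b = 447.8;  Well 13−Well 11: 698a + 997b = 540.2.
Solving gives a = 0.43227, b = 0.23919.
Then c = 239.5 − a·343 − b·196 = 44.35.
At (1165, 498): z_contact = 503.6 + 119.1 + 44.35 = 667.1 m.
Depth below ground = 776 − 667.1 = 109 m.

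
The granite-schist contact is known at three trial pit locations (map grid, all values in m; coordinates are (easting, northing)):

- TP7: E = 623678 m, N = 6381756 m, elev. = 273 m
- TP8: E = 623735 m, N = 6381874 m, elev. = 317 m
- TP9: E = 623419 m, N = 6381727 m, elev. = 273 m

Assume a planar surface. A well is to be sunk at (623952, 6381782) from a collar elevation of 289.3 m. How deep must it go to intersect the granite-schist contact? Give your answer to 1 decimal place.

18.1 m

Let the plane be z = a·E + b·N + c.
TP8−TP7: 57a + 118b = 44;  TP9−TP7: −259a − 29b = 0.
Solving gives a = −0.044138504, b = 0.394202497.
Then c = 273 − a·623678 − b·6381756 = −2487902.94.
At (623952, 6381782): z_contact = −27540.31 + 2515714.40 − 2487902.94 = 271.16 m.
Depth below ground = 289.3 − 271.16 = 18.1 m.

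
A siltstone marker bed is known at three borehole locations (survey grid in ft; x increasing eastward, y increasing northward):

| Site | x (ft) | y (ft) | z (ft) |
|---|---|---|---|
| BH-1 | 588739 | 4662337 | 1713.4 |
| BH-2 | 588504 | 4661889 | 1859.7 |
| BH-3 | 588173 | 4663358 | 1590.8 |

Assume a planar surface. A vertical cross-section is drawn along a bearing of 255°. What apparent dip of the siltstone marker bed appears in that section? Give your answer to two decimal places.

Two edge vectors: BH-1→BH-2 = (-235, -448, 146.3), BH-1→BH-3 = (-566, 1021, -122.6).
Normal n = (BH-1→BH-2) × (BH-1→BH-3) = (-94447.5, -111616.8, -493503).
So ∂z/∂x = −n_x/n_z = −0.19138 and ∂z/∂y = −n_y/n_z = −0.22617.
Unit vector along 255° is (sin 255°, cos 255°) = (-0.9659, -0.2588).
Slope in that direction = a·(-0.9659) + b·(-0.2588) = 0.24340.
Apparent dip = arctan|0.24340| = 13.68° (true dip is 16.5°, so apparent ≤ true as expected).

13.68°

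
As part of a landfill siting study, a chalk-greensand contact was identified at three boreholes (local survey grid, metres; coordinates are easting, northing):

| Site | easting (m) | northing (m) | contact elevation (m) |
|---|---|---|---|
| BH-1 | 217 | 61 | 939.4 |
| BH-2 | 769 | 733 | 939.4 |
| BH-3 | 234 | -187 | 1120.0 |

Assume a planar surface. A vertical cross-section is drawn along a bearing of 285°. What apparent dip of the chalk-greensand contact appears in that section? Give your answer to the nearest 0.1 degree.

44.0°

Two edge vectors: BH-1→BH-2 = (552, 672, 0), BH-1→BH-3 = (17, -248, 180.6).
Normal n = (BH-1→BH-2) × (BH-1→BH-3) = (121363.2, -99691.2, -148320).
So ∂z/∂easting = −n_x/n_z = 0.81825 and ∂z/∂northing = −n_y/n_z = −0.67214.
Unit vector along 285° is (sin 285°, cos 285°) = (-0.9659, 0.2588).
Slope in that direction = a·(-0.9659) + b·(0.2588) = −0.96433.
Apparent dip = arctan|0.96433| = 44.0° (true dip is 46.6°, so apparent ≤ true as expected).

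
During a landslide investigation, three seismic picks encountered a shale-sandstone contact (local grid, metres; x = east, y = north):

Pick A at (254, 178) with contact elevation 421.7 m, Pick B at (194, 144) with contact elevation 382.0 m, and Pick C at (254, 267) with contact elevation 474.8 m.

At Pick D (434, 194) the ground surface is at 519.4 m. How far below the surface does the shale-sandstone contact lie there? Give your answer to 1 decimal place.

29.9 m

Let the plane be z = a·x + b·y + c.
Pick B−Pick A: −60a − 34b = −39.7;  Pick C−Pick A: 0a + 89b = 53.1.
Solving gives a = 0.32358, b = 0.59663.
Then c = 421.7 − a·254 − b·178 = 233.31.
At (434, 194): z_contact = 140.43 + 115.75 + 233.31 = 489.49 m.
Depth below ground = 519.4 − 489.49 = 29.9 m.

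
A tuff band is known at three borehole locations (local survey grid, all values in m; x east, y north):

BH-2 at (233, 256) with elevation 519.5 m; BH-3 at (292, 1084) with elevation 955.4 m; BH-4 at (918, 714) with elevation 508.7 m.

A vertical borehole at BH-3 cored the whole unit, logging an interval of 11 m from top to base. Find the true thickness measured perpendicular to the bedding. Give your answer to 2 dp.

9.12 m

Two edge vectors: BH-2→BH-3 = (59, 828, 435.9), BH-2→BH-4 = (685, 458, -10.8).
Normal n = (BH-2→BH-3) × (BH-2→BH-4) = (-208584.6, 299228.7, -540158).
So ∂z/∂x = −n_x/n_z = −0.38615 and ∂z/∂y = −n_y/n_z = 0.55397.
|∇z| = √(a²+b²) = 0.67527, so dip δ = arctan(0.67527) = 34.03°.
True thickness = vertical thickness × cos δ = 11 × cos 34.03° = 9.12 m.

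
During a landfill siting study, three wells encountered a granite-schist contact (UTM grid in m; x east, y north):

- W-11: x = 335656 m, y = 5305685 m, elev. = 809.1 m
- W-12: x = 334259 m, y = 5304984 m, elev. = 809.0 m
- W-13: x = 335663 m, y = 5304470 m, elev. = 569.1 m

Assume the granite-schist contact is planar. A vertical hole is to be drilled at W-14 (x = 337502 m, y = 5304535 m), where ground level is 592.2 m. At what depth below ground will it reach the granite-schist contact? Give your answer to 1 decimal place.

Two edge vectors: W-11→W-12 = (-1397, -701, -0.1), W-11→W-13 = (7, -1215, -240).
Normal n = (W-11→W-12) × (W-11→W-13) = (168118.5, -335280.7, 1702262).
So ∂z/∂x = −n_x/n_z = −0.098761824 and ∂z/∂y = −n_y/n_z = 0.196961866.
Intercept c from W-11: 809.1 + 33150.00 − 1045017.62 = −1011058.52.
At (337502, 5304535): z_contact = −33332.31 + 1044791.11 − 1011058.52 = 400.28 m.
Depth below ground = 592.2 − 400.28 = 191.9 m.

191.9 m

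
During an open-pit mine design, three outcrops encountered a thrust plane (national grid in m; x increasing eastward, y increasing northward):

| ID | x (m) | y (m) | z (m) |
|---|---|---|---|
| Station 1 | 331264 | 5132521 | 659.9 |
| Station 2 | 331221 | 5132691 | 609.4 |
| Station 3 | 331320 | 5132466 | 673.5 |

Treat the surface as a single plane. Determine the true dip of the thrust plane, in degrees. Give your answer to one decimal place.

Let the plane be z = a·x + b·y + c.
Station 2−Station 1: −43a + 170b = −50.5;  Station 3−Station 1: 56a − 55b = 13.6.
Solving gives a = −0.06506, b = −0.31352.
Gradient magnitude |∇z| = √(a² + b²) = √(0.00423 + 0.09829) = 0.32019.
True dip = arctan(0.32019) = 17.8°, dipping toward NNE (azimuth ≈ 012°).

17.8°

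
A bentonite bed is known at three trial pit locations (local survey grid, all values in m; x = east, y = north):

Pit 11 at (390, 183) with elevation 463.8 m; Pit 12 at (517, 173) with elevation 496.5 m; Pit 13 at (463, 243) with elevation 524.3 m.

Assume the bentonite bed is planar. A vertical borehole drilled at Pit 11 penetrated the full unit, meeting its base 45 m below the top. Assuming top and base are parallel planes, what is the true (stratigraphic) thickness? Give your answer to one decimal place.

Let the plane be z = a·x + b·y + c.
Pit 12−Pit 11: 127a − 10b = 32.7;  Pit 13−Pit 11: 73a + 60b = 60.5.
Solving gives a = 0.30743, b = 0.63430.
|∇z| = √(a²+b²) = 0.70487, so dip δ = arctan(0.70487) = 35.18°.
True thickness = vertical thickness × cos δ = 45 × cos 35.18° = 36.8 m.

36.8 m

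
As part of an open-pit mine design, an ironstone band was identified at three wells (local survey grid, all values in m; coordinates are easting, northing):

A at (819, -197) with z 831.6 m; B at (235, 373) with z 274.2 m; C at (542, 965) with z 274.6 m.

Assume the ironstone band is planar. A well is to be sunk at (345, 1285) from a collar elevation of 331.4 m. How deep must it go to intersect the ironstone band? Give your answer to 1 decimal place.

286.7 m

Let the plane be z = a·easting + b·northing + c.
B−A: −584a + 570b = −557.4;  C−A: −277a + 1162b = −557.
Solving gives a = 0.634141, b = −0.328178.
Then c = 831.6 − a·819 − b·-197 = 247.59.
At (345, 1285): z_contact = 218.78 − 421.71 + 247.59 = 44.66 m.
Depth below ground = 331.4 − 44.66 = 286.7 m.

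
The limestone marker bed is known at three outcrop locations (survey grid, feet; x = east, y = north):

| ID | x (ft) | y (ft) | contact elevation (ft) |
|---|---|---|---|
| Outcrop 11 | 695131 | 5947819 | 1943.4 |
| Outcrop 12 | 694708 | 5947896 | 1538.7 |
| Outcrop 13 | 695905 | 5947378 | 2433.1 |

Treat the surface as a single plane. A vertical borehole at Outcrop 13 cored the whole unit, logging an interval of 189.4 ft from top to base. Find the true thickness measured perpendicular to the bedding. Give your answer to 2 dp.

Two edge vectors: Outcrop 11→Outcrop 12 = (-423, 77, -404.7), Outcrop 11→Outcrop 13 = (774, -441, 489.7).
Normal n = (Outcrop 11→Outcrop 12) × (Outcrop 11→Outcrop 13) = (-140765.8, -106094.7, 126945).
So ∂z/∂x = −n_x/n_z = 1.10887 and ∂z/∂y = −n_y/n_z = 0.83575.
|∇z| = √(a²+b²) = 1.38855, so dip δ = arctan(1.38855) = 54.24°.
True thickness = vertical thickness × cos δ = 189.4 × cos 54.24° = 110.68 ft.

110.68 ft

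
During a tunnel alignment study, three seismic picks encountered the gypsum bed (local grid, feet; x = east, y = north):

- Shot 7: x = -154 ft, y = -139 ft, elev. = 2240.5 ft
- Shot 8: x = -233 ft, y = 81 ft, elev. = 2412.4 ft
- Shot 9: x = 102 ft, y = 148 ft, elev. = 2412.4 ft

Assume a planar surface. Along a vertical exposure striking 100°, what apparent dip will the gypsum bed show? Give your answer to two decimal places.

Two edge vectors: Shot 7→Shot 8 = (-79, 220, 171.9), Shot 7→Shot 9 = (256, 287, 171.9).
Normal n = (Shot 7→Shot 8) × (Shot 7→Shot 9) = (-11517.3, 57586.5, -78993).
So ∂z/∂x = −n_x/n_z = −0.14580 and ∂z/∂y = −n_y/n_z = 0.72901.
Unit vector along 100° is (sin 100°, cos 100°) = (0.9848, -0.1736).
Slope in that direction = a·(0.9848) + b·(-0.1736) = −0.27018.
Apparent dip = arctan|0.27018| = 15.12° (true dip is 36.6°, so apparent ≤ true as expected).

15.12°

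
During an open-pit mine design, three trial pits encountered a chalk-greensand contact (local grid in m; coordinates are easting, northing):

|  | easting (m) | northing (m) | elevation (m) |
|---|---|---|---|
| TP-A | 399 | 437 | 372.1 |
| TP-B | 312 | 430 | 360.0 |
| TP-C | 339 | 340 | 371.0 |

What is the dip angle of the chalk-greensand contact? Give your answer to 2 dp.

9.39°

Two edge vectors: TP-A→TP-B = (-87, -7, -12.1), TP-A→TP-C = (-60, -97, -1.1).
Normal n = (TP-A→TP-B) × (TP-A→TP-C) = (-1166, 630.3, 8019).
So ∂z/∂easting = −n_x/n_z = 0.14540 and ∂z/∂northing = −n_y/n_z = −0.07860.
Gradient magnitude |∇z| = √(a² + b²) = √(0.02114 + 0.00618) = 0.16529.
True dip = arctan(0.16529) = 9.39°, dipping toward WNW (azimuth ≈ 298°).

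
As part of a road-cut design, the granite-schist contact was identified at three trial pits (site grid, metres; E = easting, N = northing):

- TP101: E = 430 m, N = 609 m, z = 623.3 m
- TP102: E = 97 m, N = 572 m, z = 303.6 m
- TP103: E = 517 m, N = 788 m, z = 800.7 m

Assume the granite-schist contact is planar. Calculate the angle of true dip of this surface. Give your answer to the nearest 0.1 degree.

46.6°

Let the plane be z = a·E + b·N + c.
TP102−TP101: −333a − 37b = −319.7;  TP103−TP101: 87a + 179b = 177.4.
Solving gives a = 0.89846, b = 0.55438.
Gradient magnitude |∇z| = √(a² + b²) = √(0.80723 + 0.30734) = 1.05573.
True dip = arctan(1.05573) = 46.6°, dipping toward WSW (azimuth ≈ 238°).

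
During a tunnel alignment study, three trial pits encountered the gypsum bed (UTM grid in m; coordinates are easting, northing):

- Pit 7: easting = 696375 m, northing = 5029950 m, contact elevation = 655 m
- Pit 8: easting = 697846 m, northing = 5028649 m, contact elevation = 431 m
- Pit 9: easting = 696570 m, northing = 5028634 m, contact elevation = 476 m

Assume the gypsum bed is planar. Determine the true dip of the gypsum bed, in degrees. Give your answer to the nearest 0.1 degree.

Two edge vectors: Pit 7→Pit 8 = (1471, -1301, -224), Pit 7→Pit 9 = (195, -1316, -179).
Normal n = (Pit 7→Pit 8) × (Pit 7→Pit 9) = (-61905, 219629, -1682141).
So ∂z/∂easting = −n_x/n_z = −0.03680 and ∂z/∂northing = −n_y/n_z = 0.13057.
Gradient magnitude |∇z| = √(a² + b²) = √(0.00135 + 0.01705) = 0.13565.
True dip = arctan(0.13565) = 7.7°, dipping toward SSE (azimuth ≈ 164°).

7.7°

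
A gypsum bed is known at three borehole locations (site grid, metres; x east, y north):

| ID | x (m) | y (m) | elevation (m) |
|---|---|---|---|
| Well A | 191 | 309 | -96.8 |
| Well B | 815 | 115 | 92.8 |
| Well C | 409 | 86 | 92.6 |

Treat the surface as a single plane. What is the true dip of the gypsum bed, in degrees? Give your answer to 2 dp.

Two edge vectors: Well A→Well B = (624, -194, 189.6), Well A→Well C = (218, -223, 189.4).
Normal n = (Well A→Well B) × (Well A→Well C) = (5537.2, -76852.8, -96860).
So ∂z/∂x = −n_x/n_z = 0.05717 and ∂z/∂y = −n_y/n_z = −0.79344.
Gradient magnitude |∇z| = √(a² + b²) = √(0.00327 + 0.62955) = 0.79550.
True dip = arctan(0.79550) = 38.50°, dipping toward N (azimuth ≈ 356°).

38.50°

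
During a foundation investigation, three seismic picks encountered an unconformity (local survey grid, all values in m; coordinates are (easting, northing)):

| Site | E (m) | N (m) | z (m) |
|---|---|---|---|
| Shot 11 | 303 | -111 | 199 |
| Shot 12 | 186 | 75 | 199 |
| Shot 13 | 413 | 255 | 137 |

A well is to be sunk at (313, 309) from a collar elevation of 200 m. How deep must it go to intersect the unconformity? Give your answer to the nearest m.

51 m

Let the plane be z = a·E + b·N + c.
Shot 12−Shot 11: −117a + 186b = 0;  Shot 13−Shot 11: 110a + 366b = −62.
Solving gives a = −0.18223, b = −0.11463.
Then c = 199 − a·303 − b·-111 = 241.49.
At (313, 309): z_contact = −57.0 − 35.4 + 241.49 = 149.0 m.
Depth below ground = 200 − 149.0 = 51 m.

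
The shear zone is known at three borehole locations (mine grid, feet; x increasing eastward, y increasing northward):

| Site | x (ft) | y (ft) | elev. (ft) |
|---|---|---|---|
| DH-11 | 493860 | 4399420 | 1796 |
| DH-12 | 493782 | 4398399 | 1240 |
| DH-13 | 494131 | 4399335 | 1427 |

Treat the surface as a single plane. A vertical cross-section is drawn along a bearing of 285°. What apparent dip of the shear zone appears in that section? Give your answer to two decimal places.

Let the plane be z = a·x + b·y + c.
DH-12−DH-11: −78a − 1021b = −556;  DH-13−DH-11: 271a − 85b = −369.
Solving gives a = −1.16295, b = 0.63341.
Unit vector along 285° is (sin 285°, cos 285°) = (-0.9659, 0.2588).
Slope in that direction = a·(-0.9659) + b·(0.2588) = 1.28726.
Apparent dip = arctan|1.28726| = 52.16° (true dip is 52.9°, so apparent ≤ true as expected).

52.16°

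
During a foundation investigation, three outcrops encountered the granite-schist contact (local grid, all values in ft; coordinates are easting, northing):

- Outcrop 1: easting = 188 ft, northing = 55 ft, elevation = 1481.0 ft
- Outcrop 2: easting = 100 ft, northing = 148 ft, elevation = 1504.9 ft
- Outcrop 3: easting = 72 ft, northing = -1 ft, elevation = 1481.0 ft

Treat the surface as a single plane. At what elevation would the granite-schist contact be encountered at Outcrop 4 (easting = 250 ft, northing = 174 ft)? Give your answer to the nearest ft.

1497 ft

Let the plane be z = a·easting + b·northing + c.
Outcrop 2−Outcrop 1: −88a + 93b = 23.9;  Outcrop 3−Outcrop 1: −116a − 56b = 0.
Solving gives a = −0.08516, b = 0.17641.
Then c = 1481 − a·188 − b·55 = 1487.31.
At (250, 174): z = −21.3 + 30.7 + 1487.31 = 1496.7 ft.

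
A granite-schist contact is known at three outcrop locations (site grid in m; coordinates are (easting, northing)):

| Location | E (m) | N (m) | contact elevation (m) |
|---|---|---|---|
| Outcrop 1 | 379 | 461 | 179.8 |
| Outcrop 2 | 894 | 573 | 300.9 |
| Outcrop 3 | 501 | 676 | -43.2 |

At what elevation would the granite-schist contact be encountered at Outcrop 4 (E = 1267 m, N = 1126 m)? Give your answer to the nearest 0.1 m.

-241.6 m

Two edge vectors: Outcrop 1→Outcrop 2 = (515, 112, 121.1), Outcrop 1→Outcrop 3 = (122, 215, -223).
Normal n = (Outcrop 1→Outcrop 2) × (Outcrop 1→Outcrop 3) = (-51012.5, 129619.2, 97061).
So ∂z/∂E = −n_x/n_z = 0.525572 and ∂z/∂N = −n_y/n_z = −1.335441.
Intercept c from Outcrop 1: 179.8 − 199.19 + 615.64 = 596.25.
At (1267, 1126): z = 665.9 − 1503.7 + 596.25 = -241.6 m.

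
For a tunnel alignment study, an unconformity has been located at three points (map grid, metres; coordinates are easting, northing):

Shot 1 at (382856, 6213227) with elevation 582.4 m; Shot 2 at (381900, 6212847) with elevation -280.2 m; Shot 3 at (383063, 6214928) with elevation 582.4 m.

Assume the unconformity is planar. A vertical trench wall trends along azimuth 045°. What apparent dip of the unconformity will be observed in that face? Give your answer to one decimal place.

30.5°

Two edge vectors: Shot 1→Shot 2 = (-956, -380, -862.6), Shot 1→Shot 3 = (207, 1701, 0).
Normal n = (Shot 1→Shot 2) × (Shot 1→Shot 3) = (1467282.6, -178558.2, -1547496).
So ∂z/∂easting = −n_x/n_z = 0.94817 and ∂z/∂northing = −n_y/n_z = −0.11539.
Unit vector along 045° is (sin 45°, cos 45°) = (0.7071, 0.7071).
Slope in that direction = a·(0.7071) + b·(0.7071) = 0.58886.
Apparent dip = arctan|0.58886| = 30.5° (true dip is 43.7°, so apparent ≤ true as expected).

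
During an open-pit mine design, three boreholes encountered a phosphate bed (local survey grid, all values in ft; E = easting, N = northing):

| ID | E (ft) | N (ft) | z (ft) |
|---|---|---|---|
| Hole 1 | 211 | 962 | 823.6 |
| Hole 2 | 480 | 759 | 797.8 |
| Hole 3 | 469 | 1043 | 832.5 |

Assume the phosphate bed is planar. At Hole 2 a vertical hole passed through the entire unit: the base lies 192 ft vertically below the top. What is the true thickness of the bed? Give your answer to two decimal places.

190.58 ft

Two edge vectors: Hole 1→Hole 2 = (269, -203, -25.8), Hole 1→Hole 3 = (258, 81, 8.9).
Normal n = (Hole 1→Hole 2) × (Hole 1→Hole 3) = (283.1, -9050.5, 74163).
So ∂z/∂E = −n_x/n_z = −0.00382 and ∂z/∂N = −n_y/n_z = 0.12204.
|∇z| = √(a²+b²) = 0.12209, so dip δ = arctan(0.12209) = 6.96°.
True thickness = vertical thickness × cos δ = 192 × cos 6.96° = 190.58 ft.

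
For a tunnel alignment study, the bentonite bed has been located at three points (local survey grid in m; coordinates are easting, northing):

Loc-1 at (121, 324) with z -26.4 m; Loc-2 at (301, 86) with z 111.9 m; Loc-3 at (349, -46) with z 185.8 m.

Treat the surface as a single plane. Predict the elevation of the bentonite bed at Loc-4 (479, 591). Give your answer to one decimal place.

Two edge vectors: Loc-1→Loc-2 = (180, -238, 138.3), Loc-1→Loc-3 = (228, -370, 212.2).
Normal n = (Loc-1→Loc-2) × (Loc-1→Loc-3) = (667.4, -6663.6, -12336).
So ∂z/∂easting = −n_x/n_z = 0.05410 and ∂z/∂northing = −n_y/n_z = −0.54018.
Intercept c from Loc-1: -26.4 − 6.55 + 175.02 = 142.07.
At (479, 591): z = 25.9 − 319.2 + 142.07 = -151.3 m.

-151.3 m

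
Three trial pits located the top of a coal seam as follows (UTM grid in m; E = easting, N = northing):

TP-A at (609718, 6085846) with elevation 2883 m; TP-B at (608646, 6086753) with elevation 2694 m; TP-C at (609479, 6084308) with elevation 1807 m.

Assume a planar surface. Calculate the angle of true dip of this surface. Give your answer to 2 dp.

Let the plane be z = a·E + b·N + c.
TP-B−TP-A: −1072a + 907b = −189;  TP-C−TP-A: −239a − 1538b = −1076.
Solving gives a = 0.67896, b = 0.59410.
Gradient magnitude |∇z| = √(a² + b²) = √(0.46099 + 0.35296) = 0.90219.
True dip = arctan(0.90219) = 42.06°, dipping toward SW (azimuth ≈ 229°).

42.06°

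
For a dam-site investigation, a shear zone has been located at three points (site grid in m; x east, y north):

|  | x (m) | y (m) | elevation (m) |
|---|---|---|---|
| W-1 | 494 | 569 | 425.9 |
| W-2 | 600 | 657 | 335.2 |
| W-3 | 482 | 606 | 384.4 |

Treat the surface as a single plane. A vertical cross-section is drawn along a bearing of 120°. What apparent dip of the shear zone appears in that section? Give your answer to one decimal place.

31.1°

Two edge vectors: W-1→W-2 = (106, 88, -90.7), W-1→W-3 = (-12, 37, -41.5).
Normal n = (W-1→W-2) × (W-1→W-3) = (-296.1, 5487.4, 4978).
So ∂z/∂x = −n_x/n_z = 0.05948 and ∂z/∂y = −n_y/n_z = −1.10233.
Unit vector along 120° is (sin 120°, cos 120°) = (0.8660, -0.5000).
Slope in that direction = a·(0.8660) + b·(-0.5000) = 0.60268.
Apparent dip = arctan|0.60268| = 31.1° (true dip is 47.8°, so apparent ≤ true as expected).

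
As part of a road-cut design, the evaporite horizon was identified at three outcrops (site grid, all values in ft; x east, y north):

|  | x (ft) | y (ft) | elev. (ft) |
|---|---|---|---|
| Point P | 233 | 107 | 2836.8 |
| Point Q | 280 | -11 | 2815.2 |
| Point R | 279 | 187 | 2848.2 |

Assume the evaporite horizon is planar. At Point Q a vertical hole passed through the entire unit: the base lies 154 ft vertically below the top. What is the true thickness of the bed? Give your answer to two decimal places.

151.78 ft

Let the plane be z = a·x + b·y + c.
Point Q−Point P: 47a − 118b = −21.6;  Point R−Point P: 46a + 80b = 11.4.
Solving gives a = −0.04166, b = 0.16646.
|∇z| = √(a²+b²) = 0.17159, so dip δ = arctan(0.17159) = 9.74°.
True thickness = vertical thickness × cos δ = 154 × cos 9.74° = 151.78 ft.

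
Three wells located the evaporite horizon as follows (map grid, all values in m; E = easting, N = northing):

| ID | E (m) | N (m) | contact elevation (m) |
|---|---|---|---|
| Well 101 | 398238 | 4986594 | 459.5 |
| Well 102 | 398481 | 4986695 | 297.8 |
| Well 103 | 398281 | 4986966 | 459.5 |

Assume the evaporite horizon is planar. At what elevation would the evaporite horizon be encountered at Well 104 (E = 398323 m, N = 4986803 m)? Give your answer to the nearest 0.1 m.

Let the plane be z = a·E + b·N + c.
Well 102−Well 101: 243a + 101b = −161.7;  Well 103−Well 101: 43a + 372b = 0.
Solving gives a = −0.699015723, b = 0.080800205.
Then c = 459.5 − a·398238 − b·4986594 = −124083.69.
At (398323, 4986803): z = −278434.0 + 402934.7 − 124083.69 = 417.0 m.

417.0 m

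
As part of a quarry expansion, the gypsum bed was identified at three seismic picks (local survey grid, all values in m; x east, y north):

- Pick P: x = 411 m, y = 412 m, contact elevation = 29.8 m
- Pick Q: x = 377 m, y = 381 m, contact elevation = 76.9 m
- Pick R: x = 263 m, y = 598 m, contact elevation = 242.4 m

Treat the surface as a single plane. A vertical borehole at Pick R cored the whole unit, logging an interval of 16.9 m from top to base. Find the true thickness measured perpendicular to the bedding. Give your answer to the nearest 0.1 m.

9.8 m

Two edge vectors: Pick P→Pick Q = (-34, -31, 47.1), Pick P→Pick R = (-148, 186, 212.6).
Normal n = (Pick P→Pick Q) × (Pick P→Pick R) = (-15351.2, 257.6, -10912).
So ∂z/∂x = −n_x/n_z = −1.40682 and ∂z/∂y = −n_y/n_z = 0.02361.
|∇z| = √(a²+b²) = 1.40702, so dip δ = arctan(1.40702) = 54.60°.
True thickness = vertical thickness × cos δ = 16.9 × cos 54.60° = 9.8 m.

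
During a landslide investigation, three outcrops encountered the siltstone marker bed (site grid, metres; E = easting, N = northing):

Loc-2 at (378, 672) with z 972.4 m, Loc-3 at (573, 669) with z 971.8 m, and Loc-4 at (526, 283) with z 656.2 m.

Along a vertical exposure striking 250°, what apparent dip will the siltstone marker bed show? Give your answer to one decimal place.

Let the plane be z = a·E + b·N + c.
Loc-3−Loc-2: 195a − 3b = −0.6;  Loc-4−Loc-2: 148a − 389b = −316.2.
Solving gives a = 0.00948, b = 0.81646.
Unit vector along 250° is (sin 250°, cos 250°) = (-0.9397, -0.3420).
Slope in that direction = a·(-0.9397) + b·(-0.3420) = −0.28816.
Apparent dip = arctan|0.28816| = 16.1° (true dip is 39.2°, so apparent ≤ true as expected).

16.1°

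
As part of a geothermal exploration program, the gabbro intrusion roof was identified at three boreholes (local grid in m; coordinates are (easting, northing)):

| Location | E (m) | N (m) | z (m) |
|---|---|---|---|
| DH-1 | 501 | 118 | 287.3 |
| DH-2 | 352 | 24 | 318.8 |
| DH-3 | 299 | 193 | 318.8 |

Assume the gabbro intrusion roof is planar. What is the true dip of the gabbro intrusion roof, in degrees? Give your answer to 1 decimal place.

10.5°

Let the plane be z = a·E + b·N + c.
DH-2−DH-1: −149a − 94b = 31.5;  DH-3−DH-1: −202a + 75b = 31.5.
Solving gives a = −0.17649, b = −0.05535.
Gradient magnitude |∇z| = √(a² + b²) = √(0.03115 + 0.00306) = 0.18497.
True dip = arctan(0.18497) = 10.5°, dipping toward ENE (azimuth ≈ 073°).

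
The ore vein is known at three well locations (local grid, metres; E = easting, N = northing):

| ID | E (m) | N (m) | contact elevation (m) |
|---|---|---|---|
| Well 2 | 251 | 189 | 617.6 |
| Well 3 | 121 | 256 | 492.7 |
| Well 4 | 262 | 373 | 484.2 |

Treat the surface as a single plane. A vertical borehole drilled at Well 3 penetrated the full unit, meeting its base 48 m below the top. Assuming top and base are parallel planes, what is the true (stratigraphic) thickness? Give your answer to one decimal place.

Two edge vectors: Well 2→Well 3 = (-130, 67, -124.9), Well 2→Well 4 = (11, 184, -133.4).
Normal n = (Well 2→Well 3) × (Well 2→Well 4) = (14043.8, -18715.9, -24657).
So ∂z/∂E = −n_x/n_z = 0.56957 and ∂z/∂N = −n_y/n_z = −0.75905.
|∇z| = √(a²+b²) = 0.94898, so dip δ = arctan(0.94898) = 43.50°.
True thickness = vertical thickness × cos δ = 48 × cos 43.50° = 34.8 m.

34.8 m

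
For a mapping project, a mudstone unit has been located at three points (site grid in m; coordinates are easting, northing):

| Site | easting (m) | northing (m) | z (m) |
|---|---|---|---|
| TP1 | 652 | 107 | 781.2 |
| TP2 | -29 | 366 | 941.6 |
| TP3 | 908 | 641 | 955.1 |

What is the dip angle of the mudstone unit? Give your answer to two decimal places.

Two edge vectors: TP1→TP2 = (-681, 259, 160.4), TP1→TP3 = (256, 534, 173.9).
Normal n = (TP1→TP2) × (TP1→TP3) = (-40613.5, 159488.3, -429958).
So ∂z/∂easting = −n_x/n_z = −0.09446 and ∂z/∂northing = −n_y/n_z = 0.37094.
Gradient magnitude |∇z| = √(a² + b²) = √(0.00892 + 0.13760) = 0.38278.
True dip = arctan(0.38278) = 20.95°, dipping toward SSE (azimuth ≈ 166°).

20.95°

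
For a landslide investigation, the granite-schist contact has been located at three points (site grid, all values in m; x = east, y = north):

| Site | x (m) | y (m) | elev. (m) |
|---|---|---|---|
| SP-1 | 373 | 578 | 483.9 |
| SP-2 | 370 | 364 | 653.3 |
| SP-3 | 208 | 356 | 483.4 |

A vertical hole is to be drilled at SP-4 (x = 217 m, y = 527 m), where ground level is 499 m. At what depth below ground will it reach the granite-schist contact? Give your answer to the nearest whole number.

144 m

Two edge vectors: SP-1→SP-2 = (-3, -214, 169.4), SP-1→SP-3 = (-165, -222, -0.5).
Normal n = (SP-1→SP-2) × (SP-1→SP-3) = (37713.8, -27952.5, -34644).
So ∂z/∂x = −n_x/n_z = 1.08861 and ∂z/∂y = −n_y/n_z = −0.80685.
Intercept c from SP-1: 483.9 − 406.05 + 466.36 = 544.21.
At (217, 527): z_contact = 236.2 − 425.2 + 544.21 = 355.2 m.
Depth below ground = 499 − 355.2 = 144 m.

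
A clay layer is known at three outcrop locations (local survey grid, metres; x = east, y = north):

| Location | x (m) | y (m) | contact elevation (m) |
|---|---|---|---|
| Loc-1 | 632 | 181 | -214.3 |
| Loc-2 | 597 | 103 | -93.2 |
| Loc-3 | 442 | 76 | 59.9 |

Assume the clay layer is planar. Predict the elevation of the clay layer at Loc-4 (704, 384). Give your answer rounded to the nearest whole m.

-515 m

Two edge vectors: Loc-1→Loc-2 = (-35, -78, 121.1), Loc-1→Loc-3 = (-190, -105, 274.2).
Normal n = (Loc-1→Loc-2) × (Loc-1→Loc-3) = (-8672.1, -13412, -11145).
So ∂z/∂x = −n_x/n_z = −0.77812 and ∂z/∂y = −n_y/n_z = −1.20341.
Intercept c from Loc-1: -214.3 + 491.77 + 217.82 = 495.29.
At (704, 384): z = −547.8 − 462.1 + 495.29 = -514.6 m.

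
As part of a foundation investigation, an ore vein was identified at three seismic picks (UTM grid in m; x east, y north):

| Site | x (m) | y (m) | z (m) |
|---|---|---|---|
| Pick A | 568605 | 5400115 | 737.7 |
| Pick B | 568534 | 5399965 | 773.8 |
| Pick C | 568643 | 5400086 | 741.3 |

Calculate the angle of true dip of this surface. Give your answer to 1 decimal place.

12.4°

Let the plane be z = a·x + b·y + c.
Pick B−Pick A: −71a − 150b = 36.1;  Pick C−Pick A: 38a − 29b = 3.6.
Solving gives a = −0.06533, b = −0.20974.
Gradient magnitude |∇z| = √(a² + b²) = √(0.00427 + 0.04399) = 0.21968.
True dip = arctan(0.21968) = 12.4°, dipping toward NNE (azimuth ≈ 017°).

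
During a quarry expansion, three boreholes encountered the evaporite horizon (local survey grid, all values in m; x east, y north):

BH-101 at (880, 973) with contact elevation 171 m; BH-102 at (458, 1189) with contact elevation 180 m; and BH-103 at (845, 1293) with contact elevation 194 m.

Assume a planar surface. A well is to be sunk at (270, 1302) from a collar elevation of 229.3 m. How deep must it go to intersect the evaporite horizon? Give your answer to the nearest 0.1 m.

Two edge vectors: BH-101→BH-102 = (-422, 216, 9), BH-101→BH-103 = (-35, 320, 23).
Normal n = (BH-101→BH-102) × (BH-101→BH-103) = (2088, 9391, -127480).
So ∂z/∂x = −n_x/n_z = 0.016379 and ∂z/∂y = −n_y/n_z = 0.073666.
Intercept c from BH-101: 171 − 14.41 − 71.68 = 84.91.
At (270, 1302): z_contact = 4.42 + 95.91 + 84.91 = 185.25 m.
Depth below ground = 229.3 − 185.25 = 44.1 m.

44.1 m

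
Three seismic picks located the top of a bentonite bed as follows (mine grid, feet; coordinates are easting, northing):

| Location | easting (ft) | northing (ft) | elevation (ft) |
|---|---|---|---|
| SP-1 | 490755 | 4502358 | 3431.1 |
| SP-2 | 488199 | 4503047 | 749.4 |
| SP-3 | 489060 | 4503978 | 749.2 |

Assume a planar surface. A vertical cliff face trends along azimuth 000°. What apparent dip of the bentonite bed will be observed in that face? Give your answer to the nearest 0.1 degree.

Two edge vectors: SP-1→SP-2 = (-2556, 689, -2681.7), SP-1→SP-3 = (-1695, 1620, -2681.9).
Normal n = (SP-1→SP-2) × (SP-1→SP-3) = (2496524.9, -2309454.9, -2972865).
So ∂z/∂easting = −n_x/n_z = 0.83977 and ∂z/∂northing = −n_y/n_z = −0.77684.
Unit vector along 000° is (sin 0°, cos 0°) = (0.0000, 1.0000).
Slope in that direction = a·(0.0000) + b·(1.0000) = −0.77684.
Apparent dip = arctan|0.77684| = 37.8° (true dip is 48.8°, so apparent ≤ true as expected).

37.8°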